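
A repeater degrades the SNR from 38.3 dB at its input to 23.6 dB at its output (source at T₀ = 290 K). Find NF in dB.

NF (dB) = SNR_in(dB) − SNR_out(dB) when the source is at T₀
NF = 38.3 − 23.6 = 14.7 dB

14.7 dB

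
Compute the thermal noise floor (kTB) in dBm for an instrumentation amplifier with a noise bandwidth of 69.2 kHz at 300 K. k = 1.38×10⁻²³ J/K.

−125.4 dBm

P_n = kTB = 1.38×10⁻²³ × 300 × 6.92×10⁴ = 2.86×10⁻¹⁶ W
In dBm: 10 log₁₀(2.86×10⁻¹⁶ / 10⁻³) = −125.4 dBm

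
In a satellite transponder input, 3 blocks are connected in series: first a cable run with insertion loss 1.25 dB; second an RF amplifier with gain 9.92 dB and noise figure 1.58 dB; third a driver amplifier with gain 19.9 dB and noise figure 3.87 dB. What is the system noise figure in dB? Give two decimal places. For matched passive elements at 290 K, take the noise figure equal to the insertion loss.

3.25 dB

Convert to linear (a loss of L dB is a gain of −L dB): F_i = 10^(NF_i/10), G_i = 10^(G_i,dB/10)
  Stage 1: F_1 = 10^(1.25/10) = 1.334, G_1 = 10^(−1.25/10) = 0.7499
  Stage 2: F_2 = 10^(1.58/10) = 1.439, G_2 = 10^(9.92/10) = 9.817
  Stage 3: F_3 = 10^(3.87/10) = 2.438, G_3 = 10^(19.9/10) = 97.72
Friis cascade:
  F = 1.334 + (1.439 − 1)/0.7499 + (2.438 − 1)/7.362 = 2.114
NF = 10 log₁₀(2.114) = 3.25 dB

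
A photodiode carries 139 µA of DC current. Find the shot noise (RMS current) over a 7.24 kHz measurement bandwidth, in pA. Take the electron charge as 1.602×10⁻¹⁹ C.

568 pA

I_n = √(2qI·B)
2qI·B = 2 × 1.602×10⁻¹⁹ × 1.39×10⁻⁴ × 7.24×10³ = 3.22×10⁻¹⁹ A²
I_n = √(3.22×10⁻¹⁹) = 5.68×10⁻¹⁰ A = 568 pA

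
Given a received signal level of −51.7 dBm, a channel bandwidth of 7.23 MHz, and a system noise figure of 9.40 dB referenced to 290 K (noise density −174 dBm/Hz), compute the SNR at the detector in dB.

Noise floor: N = −174 + 10 log₁₀(B) + NF
10 log₁₀(7.23×10⁶) = 68.59 dB
N = −174 + 68.59 + 9.40 = −96.01 dBm
SNR = P_sig − N = −51.7 − (−96.01) = 44.31 dB → 44.3 dB

44.3 dB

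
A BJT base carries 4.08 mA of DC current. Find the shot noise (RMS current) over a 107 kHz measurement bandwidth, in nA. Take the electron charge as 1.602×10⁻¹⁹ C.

I_n = √(2qI·B)
2qI·B = 2 × 1.602×10⁻¹⁹ × 4.08×10⁻³ × 1.07×10⁵ = 1.40×10⁻¹⁶ A²
I_n = √(1.40×10⁻¹⁶) = 1.18×10⁻⁸ A = 11.8 nA

11.8 nA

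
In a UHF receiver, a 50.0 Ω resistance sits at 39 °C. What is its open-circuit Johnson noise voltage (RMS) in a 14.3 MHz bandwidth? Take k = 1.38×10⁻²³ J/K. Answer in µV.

T = 39 °C + 273.15 = 312.15 K
V_n = √(4kTRB)
4kTRB = 4 × 1.38×10⁻²³ × 312.15 × 5.00×10¹ × 1.43×10⁷ = 1.23×10⁻¹¹ V²
V_n = √(1.23×10⁻¹¹) = 3.51×10⁻⁶ V = 3.51 µV

3.51 µV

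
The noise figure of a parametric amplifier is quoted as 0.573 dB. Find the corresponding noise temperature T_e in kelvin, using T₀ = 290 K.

F = 10^(0.573/10) = 1.14104
T_e = (F − 1)·T₀ = (1.14104 − 1) × 290 = 40.9 K

40.9 K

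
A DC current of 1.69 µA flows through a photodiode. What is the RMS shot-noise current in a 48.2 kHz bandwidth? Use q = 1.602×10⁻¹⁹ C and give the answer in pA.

I_n = √(2qI·B)
2qI·B = 2 × 1.602×10⁻¹⁹ × 1.69×10⁻⁶ × 4.82×10⁴ = 2.61×10⁻²⁰ A²
I_n = √(2.61×10⁻²⁰) = 1.62×10⁻¹⁰ A = 162 pA

162 pA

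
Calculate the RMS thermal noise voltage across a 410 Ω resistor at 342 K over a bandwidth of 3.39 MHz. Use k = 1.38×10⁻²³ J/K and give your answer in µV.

5.12 µV

V_n = √(4kTRB)
4kTRB = 4 × 1.38×10⁻²³ × 342 × 4.10×10² × 3.39×10⁶ = 2.62×10⁻¹¹ V²
V_n = √(2.62×10⁻¹¹) = 5.12×10⁻⁶ V = 5.12 µV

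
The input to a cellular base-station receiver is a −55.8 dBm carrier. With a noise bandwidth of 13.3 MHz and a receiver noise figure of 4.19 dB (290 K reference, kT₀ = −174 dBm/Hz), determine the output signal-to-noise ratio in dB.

Noise floor: N = −174 + 10 log₁₀(B) + NF
10 log₁₀(1.33×10⁷) = 71.24 dB
N = −174 + 71.24 + 4.19 = −98.57 dBm
SNR = P_sig − N = −55.8 − (−98.57) = 42.77 dB → 42.8 dB

42.8 dB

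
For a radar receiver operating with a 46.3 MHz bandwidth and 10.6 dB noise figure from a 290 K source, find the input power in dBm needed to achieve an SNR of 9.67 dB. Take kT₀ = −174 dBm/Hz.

Sensitivity = −174 + 10 log₁₀(B) + NF + SNR_min
= −174 + 76.66 + 10.6 + 9.67
= −77.07 dBm → −77.1 dBm

−77.1 dBm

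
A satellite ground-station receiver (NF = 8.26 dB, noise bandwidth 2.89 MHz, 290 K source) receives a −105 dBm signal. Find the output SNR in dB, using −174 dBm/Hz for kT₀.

Noise floor: N = −174 + 10 log₁₀(B) + NF
10 log₁₀(2.89×10⁶) = 64.61 dB
N = −174 + 64.61 + 8.26 = −101.13 dBm
SNR = P_sig − N = −105 − (−101.13) = −3.87 dB → −3.9 dB

−3.9 dB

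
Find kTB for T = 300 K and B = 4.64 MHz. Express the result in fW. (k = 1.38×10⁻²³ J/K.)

P_n = kTB = 1.38×10⁻²³ × 300 × 4.64×10⁶ = 1.92×10⁻¹⁴ W = 19.2 fW

19.2 fW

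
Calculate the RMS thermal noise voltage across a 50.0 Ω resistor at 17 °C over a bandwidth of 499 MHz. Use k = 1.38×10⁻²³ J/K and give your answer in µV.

20.0 µV

T = 17 °C + 273.15 = 290.15 K
V_n = √(4kTRB)
4kTRB = 4 × 1.38×10⁻²³ × 290.15 × 5.00×10¹ × 4.99×10⁸ = 4.00×10⁻¹⁰ V²
V_n = √(4.00×10⁻¹⁰) = 2.00×10⁻⁵ V = 20.0 µV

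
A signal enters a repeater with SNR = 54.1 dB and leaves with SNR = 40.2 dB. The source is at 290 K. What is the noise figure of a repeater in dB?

13.9 dB

NF (dB) = SNR_in(dB) − SNR_out(dB) when the source is at T₀
NF = 54.1 − 40.2 = 13.9 dB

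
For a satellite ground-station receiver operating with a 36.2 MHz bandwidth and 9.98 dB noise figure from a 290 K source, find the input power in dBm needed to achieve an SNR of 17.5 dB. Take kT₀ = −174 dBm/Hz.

Sensitivity = −174 + 10 log₁₀(B) + NF + SNR_min
= −174 + 75.59 + 9.98 + 17.5
= −70.93 dBm → −70.9 dBm

−70.9 dBm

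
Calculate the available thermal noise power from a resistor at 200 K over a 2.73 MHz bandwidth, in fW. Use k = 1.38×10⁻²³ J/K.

P_n = kTB = 1.38×10⁻²³ × 200 × 2.73×10⁶ = 7.53×10⁻¹⁵ W = 7.53 fW

7.53 fW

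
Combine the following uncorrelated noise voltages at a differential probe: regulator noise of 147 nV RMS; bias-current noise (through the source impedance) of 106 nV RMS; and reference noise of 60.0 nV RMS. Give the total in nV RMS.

191 nV

Uncorrelated sources add in power (mean-square): V_tot = √(ΣV_i²)
V_tot = √[(1.47×10⁻⁷)² + (1.06×10⁻⁷)² + (6.00×10⁻⁸)²] = 1.91×10⁻⁷ V = 191 nV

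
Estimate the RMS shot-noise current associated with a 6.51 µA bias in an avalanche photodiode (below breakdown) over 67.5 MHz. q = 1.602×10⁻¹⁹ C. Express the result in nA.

I_n = √(2qI·B)
2qI·B = 2 × 1.602×10⁻¹⁹ × 6.51×10⁻⁶ × 6.75×10⁷ = 1.41×10⁻¹⁶ A²
I_n = √(1.41×10⁻¹⁶) = 1.19×10⁻⁸ A = 11.9 nA

11.9 nA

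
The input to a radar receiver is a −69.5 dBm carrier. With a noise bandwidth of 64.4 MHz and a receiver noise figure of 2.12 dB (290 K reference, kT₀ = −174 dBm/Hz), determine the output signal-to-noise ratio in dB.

24.3 dB

Noise floor: N = −174 + 10 log₁₀(B) + NF
10 log₁₀(6.44×10⁷) = 78.09 dB
N = −174 + 78.09 + 2.12 = −93.79 dBm
SNR = P_sig − N = −69.5 − (−93.79) = 24.29 dB → 24.3 dB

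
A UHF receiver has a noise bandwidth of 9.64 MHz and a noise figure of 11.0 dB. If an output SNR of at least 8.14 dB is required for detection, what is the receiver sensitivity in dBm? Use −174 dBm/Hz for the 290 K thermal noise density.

Sensitivity = −174 + 10 log₁₀(B) + NF + SNR_min
= −174 + 69.84 + 11.0 + 8.14
= −85.02 dBm → −85.0 dBm

−85.0 dBm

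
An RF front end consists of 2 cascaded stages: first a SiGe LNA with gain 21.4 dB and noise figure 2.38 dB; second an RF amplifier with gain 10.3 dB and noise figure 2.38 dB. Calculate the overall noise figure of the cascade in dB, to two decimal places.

Convert to linear (a loss of L dB is a gain of −L dB): F_i = 10^(NF_i/10), G_i = 10^(G_i,dB/10)
  Stage 1: F_1 = 10^(2.38/10) = 1.730, G_1 = 10^(21.4/10) = 138.0
  Stage 2: F_2 = 10^(2.38/10) = 1.730, G_2 = 10^(10.3/10) = 10.72
Friis cascade:
  F = 1.730 + (1.730 − 1)/138.0 = 1.735
NF = 10 log₁₀(1.735) = 2.39 dB

2.39 dB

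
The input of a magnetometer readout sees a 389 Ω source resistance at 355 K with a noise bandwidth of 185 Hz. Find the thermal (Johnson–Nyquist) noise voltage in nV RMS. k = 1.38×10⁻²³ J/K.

V_n = √(4kTRB)
4kTRB = 4 × 1.38×10⁻²³ × 355 × 3.89×10² × 1.85×10² = 1.41×10⁻¹⁵ V²
V_n = √(1.41×10⁻¹⁵) = 3.76×10⁻⁸ V = 37.6 nV

37.6 nV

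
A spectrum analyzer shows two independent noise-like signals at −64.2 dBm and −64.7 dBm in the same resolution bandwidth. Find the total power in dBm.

Convert to linear, add, convert back:
P₁ = 3.80×10⁻¹⁰ W, P₂ = 3.39×10⁻¹⁰ W
P_tot = 7.19×10⁻¹⁰ W → 10 log₁₀(P_tot / 10⁻³) = −61.4 dBm

−61.4 dBm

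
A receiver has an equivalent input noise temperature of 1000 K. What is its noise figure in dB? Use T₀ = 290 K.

6.48 dB

F = 1 + T_e/T₀ = 1 + 1000/290 = 4.44828
NF = 10 log₁₀(4.44828) = 6.48 dB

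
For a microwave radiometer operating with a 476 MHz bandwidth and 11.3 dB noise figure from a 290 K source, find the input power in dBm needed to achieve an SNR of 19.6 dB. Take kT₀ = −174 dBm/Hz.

Sensitivity = −174 + 10 log₁₀(B) + NF + SNR_min
= −174 + 86.78 + 11.3 + 19.6
= −56.32 dBm → −56.3 dBm

−56.3 dBm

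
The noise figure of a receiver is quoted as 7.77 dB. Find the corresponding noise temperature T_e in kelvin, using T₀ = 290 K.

1445 K

F = 10^(7.77/10) = 5.98412
T_e = (F − 1)·T₀ = (5.98412 − 1) × 290 = 1445 K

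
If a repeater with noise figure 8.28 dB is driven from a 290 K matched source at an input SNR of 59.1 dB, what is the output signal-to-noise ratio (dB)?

50.82 dB

By definition F = SNR_in/SNR_out, so in dB: SNR_out = SNR_in − NF
SNR_out = 59.1 − 8.28 = 50.82 dB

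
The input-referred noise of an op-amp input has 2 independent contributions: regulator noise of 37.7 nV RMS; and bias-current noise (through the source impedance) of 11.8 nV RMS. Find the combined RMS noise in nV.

39.5 nV

Uncorrelated sources add in power (mean-square): V_tot = √(ΣV_i²)
V_tot = √[(3.77×10⁻⁸)² + (1.18×10⁻⁸)²] = 3.95×10⁻⁸ V = 39.5 nV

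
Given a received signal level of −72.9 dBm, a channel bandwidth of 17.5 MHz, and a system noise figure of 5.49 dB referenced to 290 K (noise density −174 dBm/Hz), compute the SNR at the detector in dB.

23.2 dB

Noise floor: N = −174 + 10 log₁₀(B) + NF
10 log₁₀(1.75×10⁷) = 72.43 dB
N = −174 + 72.43 + 5.49 = −96.08 dBm
SNR = P_sig − N = −72.9 − (−96.08) = 23.18 dB → 23.2 dB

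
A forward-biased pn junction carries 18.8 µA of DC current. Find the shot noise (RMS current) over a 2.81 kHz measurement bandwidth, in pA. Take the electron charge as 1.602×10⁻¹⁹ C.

I_n = √(2qI·B)
2qI·B = 2 × 1.602×10⁻¹⁹ × 1.88×10⁻⁵ × 2.81×10³ = 1.69×10⁻²⁰ A²
I_n = √(1.69×10⁻²⁰) = 1.30×10⁻¹⁰ A = 130 pA

130 pA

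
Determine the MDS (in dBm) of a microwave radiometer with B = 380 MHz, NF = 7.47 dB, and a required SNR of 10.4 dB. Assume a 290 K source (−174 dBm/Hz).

Sensitivity = −174 + 10 log₁₀(B) + NF + SNR_min
= −174 + 85.8 + 7.47 + 10.4
= −70.33 dBm → −70.3 dBm

−70.3 dBm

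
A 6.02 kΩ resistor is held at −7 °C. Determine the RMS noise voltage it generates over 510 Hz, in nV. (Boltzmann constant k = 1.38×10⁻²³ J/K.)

T = −7 °C + 273.15 = 266.15 K
V_n = √(4kTRB)
4kTRB = 4 × 1.38×10⁻²³ × 266.15 × 6.02×10³ × 5.10×10² = 4.51×10⁻¹⁴ V²
V_n = √(4.51×10⁻¹⁴) = 2.12×10⁻⁷ V = 212 nV

212 nV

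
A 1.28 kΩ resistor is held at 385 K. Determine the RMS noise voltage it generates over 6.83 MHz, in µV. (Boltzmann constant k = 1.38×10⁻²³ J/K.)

V_n = √(4kTRB)
4kTRB = 4 × 1.38×10⁻²³ × 385 × 1.28×10³ × 6.83×10⁶ = 1.86×10⁻¹⁰ V²
V_n = √(1.86×10⁻¹⁰) = 1.36×10⁻⁵ V = 13.6 µV

13.6 µV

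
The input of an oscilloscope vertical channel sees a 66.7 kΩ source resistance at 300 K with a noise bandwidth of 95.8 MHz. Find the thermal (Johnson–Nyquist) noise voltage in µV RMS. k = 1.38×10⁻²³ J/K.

V_n = √(4kTRB)
4kTRB = 4 × 1.38×10⁻²³ × 300 × 6.67×10⁴ × 9.58×10⁷ = 1.06×10⁻⁷ V²
V_n = √(1.06×10⁻⁷) = 3.25×10⁻⁴ V = 325 µV

325 µV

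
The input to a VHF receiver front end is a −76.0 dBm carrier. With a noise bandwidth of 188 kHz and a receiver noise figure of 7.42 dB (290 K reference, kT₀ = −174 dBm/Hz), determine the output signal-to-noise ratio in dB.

37.8 dB

Noise floor: N = −174 + 10 log₁₀(B) + NF
10 log₁₀(1.88×10⁵) = 52.74 dB
N = −174 + 52.74 + 7.42 = −113.84 dBm
SNR = P_sig − N = −76.0 − (−113.84) = 37.84 dB → 37.8 dB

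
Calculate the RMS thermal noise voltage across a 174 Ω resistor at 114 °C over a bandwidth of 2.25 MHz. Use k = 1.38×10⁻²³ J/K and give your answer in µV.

T = 114 °C + 273.15 = 387.15 K
V_n = √(4kTRB)
4kTRB = 4 × 1.38×10⁻²³ × 387.15 × 1.74×10² × 2.25×10⁶ = 8.37×10⁻¹² V²
V_n = √(8.37×10⁻¹²) = 2.89×10⁻⁶ V = 2.89 µV

2.89 µV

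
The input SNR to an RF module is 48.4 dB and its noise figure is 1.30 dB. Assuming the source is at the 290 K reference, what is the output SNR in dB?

47.10 dB

By definition F = SNR_in/SNR_out, so in dB: SNR_out = SNR_in − NF
SNR_out = 48.4 − 1.30 = 47.10 dB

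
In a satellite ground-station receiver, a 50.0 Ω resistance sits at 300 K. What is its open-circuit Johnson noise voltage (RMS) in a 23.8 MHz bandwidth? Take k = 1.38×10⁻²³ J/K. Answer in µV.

V_n = √(4kTRB)
4kTRB = 4 × 1.38×10⁻²³ × 300 × 5.00×10¹ × 2.38×10⁷ = 1.97×10⁻¹¹ V²
V_n = √(1.97×10⁻¹¹) = 4.44×10⁻⁶ V = 4.44 µV

4.44 µV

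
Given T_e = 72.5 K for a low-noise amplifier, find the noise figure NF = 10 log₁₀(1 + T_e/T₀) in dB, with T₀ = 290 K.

0.969 dB

F = 1 + T_e/T₀ = 1 + 72.5/290 = 1.25
NF = 10 log₁₀(1.25) = 0.969 dB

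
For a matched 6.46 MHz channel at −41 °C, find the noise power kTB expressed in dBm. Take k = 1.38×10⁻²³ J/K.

T = −41 °C + 273.15 = 232.15 K
P_n = kTB = 1.38×10⁻²³ × 232.15 × 6.46×10⁶ = 2.07×10⁻¹⁴ W
In dBm: 10 log₁₀(2.07×10⁻¹⁴ / 10⁻³) = −106.8 dBm

−106.8 dBm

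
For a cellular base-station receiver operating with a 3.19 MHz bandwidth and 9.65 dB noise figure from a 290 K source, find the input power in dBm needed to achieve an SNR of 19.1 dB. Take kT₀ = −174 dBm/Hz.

Sensitivity = −174 + 10 log₁₀(B) + NF + SNR_min
= −174 + 65.04 + 9.65 + 19.1
= −80.21 dBm → −80.2 dBm

−80.2 dBm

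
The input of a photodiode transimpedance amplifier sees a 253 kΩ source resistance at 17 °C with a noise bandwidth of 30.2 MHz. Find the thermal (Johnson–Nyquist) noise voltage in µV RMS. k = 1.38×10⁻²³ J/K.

350 µV

T = 17 °C + 273.15 = 290.15 K
V_n = √(4kTRB)
4kTRB = 4 × 1.38×10⁻²³ × 290.15 × 2.53×10⁵ × 3.02×10⁷ = 1.22×10⁻⁷ V²
V_n = √(1.22×10⁻⁷) = 3.50×10⁻⁴ V = 350 µV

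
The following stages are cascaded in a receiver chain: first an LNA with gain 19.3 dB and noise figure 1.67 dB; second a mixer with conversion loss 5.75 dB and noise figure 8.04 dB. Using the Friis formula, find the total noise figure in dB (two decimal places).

1.85 dB

Convert to linear (a loss of L dB is a gain of −L dB): F_i = 10^(NF_i/10), G_i = 10^(G_i,dB/10)
  Stage 1: F_1 = 10^(1.67/10) = 1.469, G_1 = 10^(19.3/10) = 85.11
  Stage 2: F_2 = 10^(8.04/10) = 6.368, G_2 = 10^(−5.75/10) = 0.2661
Friis cascade:
  F = 1.469 + (6.368 − 1)/85.11 = 1.532
NF = 10 log₁₀(1.532) = 1.85 dB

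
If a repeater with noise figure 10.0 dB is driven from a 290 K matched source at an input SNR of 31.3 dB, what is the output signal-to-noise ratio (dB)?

21.3 dB

By definition F = SNR_in/SNR_out, so in dB: SNR_out = SNR_in − NF
SNR_out = 31.3 − 10.0 = 21.3 dB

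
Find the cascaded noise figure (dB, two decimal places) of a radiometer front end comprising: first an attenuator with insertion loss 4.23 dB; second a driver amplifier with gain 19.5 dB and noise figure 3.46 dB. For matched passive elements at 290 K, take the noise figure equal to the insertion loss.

7.69 dB

Convert to linear (a loss of L dB is a gain of −L dB): F_i = 10^(NF_i/10), G_i = 10^(G_i,dB/10)
  Stage 1: F_1 = 10^(4.23/10) = 2.649, G_1 = 10^(−4.23/10) = 0.3776
  Stage 2: F_2 = 10^(3.46/10) = 2.218, G_2 = 10^(19.5/10) = 89.13
Friis cascade:
  F = 2.649 + (2.218 − 1)/0.3776 = 5.875
NF = 10 log₁₀(5.875) = 7.69 dB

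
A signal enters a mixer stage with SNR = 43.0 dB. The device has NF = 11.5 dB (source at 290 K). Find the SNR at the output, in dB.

31.5 dB

By definition F = SNR_in/SNR_out, so in dB: SNR_out = SNR_in − NF
SNR_out = 43.0 − 11.5 = 31.5 dB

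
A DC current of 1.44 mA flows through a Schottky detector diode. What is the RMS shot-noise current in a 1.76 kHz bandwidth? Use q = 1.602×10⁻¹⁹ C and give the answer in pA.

901 pA

I_n = √(2qI·B)
2qI·B = 2 × 1.602×10⁻¹⁹ × 1.44×10⁻³ × 1.76×10³ = 8.12×10⁻¹⁹ A²
I_n = √(8.12×10⁻¹⁹) = 9.01×10⁻¹⁰ A = 901 pA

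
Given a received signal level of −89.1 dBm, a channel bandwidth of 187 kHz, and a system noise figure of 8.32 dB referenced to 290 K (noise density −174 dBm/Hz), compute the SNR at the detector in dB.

23.9 dB

Noise floor: N = −174 + 10 log₁₀(B) + NF
10 log₁₀(1.87×10⁵) = 52.72 dB
N = −174 + 52.72 + 8.32 = −112.96 dBm
SNR = P_sig − N = −89.1 − (−112.96) = 23.86 dB → 23.9 dB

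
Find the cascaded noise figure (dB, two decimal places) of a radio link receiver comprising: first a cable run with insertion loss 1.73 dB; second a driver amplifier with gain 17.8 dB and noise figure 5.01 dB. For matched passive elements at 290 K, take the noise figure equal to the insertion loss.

Convert to linear (a loss of L dB is a gain of −L dB): F_i = 10^(NF_i/10), G_i = 10^(G_i,dB/10)
  Stage 1: F_1 = 10^(1.73/10) = 1.489, G_1 = 10^(−1.73/10) = 0.6714
  Stage 2: F_2 = 10^(5.01/10) = 3.170, G_2 = 10^(17.8/10) = 60.26
Friis cascade:
  F = 1.489 + (3.170 − 1)/0.6714 = 4.721
NF = 10 log₁₀(4.721) = 6.74 dB

6.74 dB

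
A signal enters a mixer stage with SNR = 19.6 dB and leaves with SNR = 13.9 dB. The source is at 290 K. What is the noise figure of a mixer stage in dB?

NF (dB) = SNR_in(dB) − SNR_out(dB) when the source is at T₀
NF = 19.6 − 13.9 = 5.7 dB

5.7 dB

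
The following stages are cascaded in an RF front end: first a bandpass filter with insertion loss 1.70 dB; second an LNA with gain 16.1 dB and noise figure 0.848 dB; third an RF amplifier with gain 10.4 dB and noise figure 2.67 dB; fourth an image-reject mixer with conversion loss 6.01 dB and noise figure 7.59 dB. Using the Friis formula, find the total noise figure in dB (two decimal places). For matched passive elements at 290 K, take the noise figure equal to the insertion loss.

2.66 dB

Convert to linear (a loss of L dB is a gain of −L dB): F_i = 10^(NF_i/10), G_i = 10^(G_i,dB/10)
  Stage 1: F_1 = 10^(1.70/10) = 1.479, G_1 = 10^(−1.70/10) = 0.6761
  Stage 2: F_2 = 10^(0.848/10) = 1.216, G_2 = 10^(16.1/10) = 40.74
  Stage 3: F_3 = 10^(2.67/10) = 1.849, G_3 = 10^(10.4/10) = 10.96
  Stage 4: F_4 = 10^(7.59/10) = 5.741, G_4 = 10^(−6.01/10) = 0.2506
Friis cascade:
  F = 1.479 + (1.216 − 1)/0.6761 + (1.849 − 1)/27.54 + (5.741 − 1)/302.0 = 1.845
NF = 10 log₁₀(1.845) = 2.66 dB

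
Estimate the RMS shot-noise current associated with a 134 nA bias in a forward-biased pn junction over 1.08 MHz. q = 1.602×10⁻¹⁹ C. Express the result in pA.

I_n = √(2qI·B)
2qI·B = 2 × 1.602×10⁻¹⁹ × 1.34×10⁻⁷ × 1.08×10⁶ = 4.64×10⁻²⁰ A²
I_n = √(4.64×10⁻²⁰) = 2.15×10⁻¹⁰ A = 215 pA

215 pA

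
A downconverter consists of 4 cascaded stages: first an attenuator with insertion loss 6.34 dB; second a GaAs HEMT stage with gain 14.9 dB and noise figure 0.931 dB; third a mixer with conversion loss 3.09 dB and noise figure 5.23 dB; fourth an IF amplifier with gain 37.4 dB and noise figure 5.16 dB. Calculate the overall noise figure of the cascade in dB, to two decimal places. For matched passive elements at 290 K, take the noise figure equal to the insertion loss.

Convert to linear (a loss of L dB is a gain of −L dB): F_i = 10^(NF_i/10), G_i = 10^(G_i,dB/10)
  Stage 1: F_1 = 10^(6.34/10) = 4.305, G_1 = 10^(−6.34/10) = 0.2323
  Stage 2: F_2 = 10^(0.931/10) = 1.239, G_2 = 10^(14.9/10) = 30.90
  Stage 3: F_3 = 10^(5.23/10) = 3.334, G_3 = 10^(−3.09/10) = 0.4909
  Stage 4: F_4 = 10^(5.16/10) = 3.281, G_4 = 10^(37.4/10) = 5495
Friis cascade:
  F = 4.305 + (1.239 − 1)/0.2323 + (3.334 − 1)/7.178 + (3.281 − 1)/3.524 = 6.307
NF = 10 log₁₀(6.307) = 8.00 dB

8.00 dB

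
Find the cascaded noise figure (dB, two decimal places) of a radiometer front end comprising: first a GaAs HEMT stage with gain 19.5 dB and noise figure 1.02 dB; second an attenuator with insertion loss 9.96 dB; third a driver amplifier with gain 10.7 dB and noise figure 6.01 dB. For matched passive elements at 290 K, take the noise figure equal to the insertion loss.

Convert to linear (a loss of L dB is a gain of −L dB): F_i = 10^(NF_i/10), G_i = 10^(G_i,dB/10)
  Stage 1: F_1 = 10^(1.02/10) = 1.265, G_1 = 10^(19.5/10) = 89.13
  Stage 2: F_2 = 10^(9.96/10) = 9.908, G_2 = 10^(−9.96/10) = 0.1009
  Stage 3: F_3 = 10^(6.01/10) = 3.990, G_3 = 10^(10.7/10) = 11.75
Friis cascade:
  F = 1.265 + (9.908 − 1)/89.13 + (3.990 − 1)/8.995 = 1.697
NF = 10 log₁₀(1.697) = 2.30 dB

2.30 dB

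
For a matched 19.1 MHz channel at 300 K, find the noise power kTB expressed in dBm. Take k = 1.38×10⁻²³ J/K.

P_n = kTB = 1.38×10⁻²³ × 300 × 1.91×10⁷ = 7.91×10⁻¹⁴ W
In dBm: 10 log₁₀(7.91×10⁻¹⁴ / 10⁻³) = −101.0 dBm

−101.0 dBm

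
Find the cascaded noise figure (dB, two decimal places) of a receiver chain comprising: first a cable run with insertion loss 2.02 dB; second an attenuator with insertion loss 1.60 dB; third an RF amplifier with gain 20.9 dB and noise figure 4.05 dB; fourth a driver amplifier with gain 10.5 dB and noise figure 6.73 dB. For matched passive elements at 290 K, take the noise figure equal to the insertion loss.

7.72 dB

Convert to linear (a loss of L dB is a gain of −L dB): F_i = 10^(NF_i/10), G_i = 10^(G_i,dB/10)
  Stage 1: F_1 = 10^(2.02/10) = 1.592, G_1 = 10^(−2.02/10) = 0.6281
  Stage 2: F_2 = 10^(1.60/10) = 1.445, G_2 = 10^(−1.60/10) = 0.6918
  Stage 3: F_3 = 10^(4.05/10) = 2.541, G_3 = 10^(20.9/10) = 123.0
  Stage 4: F_4 = 10^(6.73/10) = 4.710, G_4 = 10^(10.5/10) = 11.22
Friis cascade:
  F = 1.592 + (1.445 − 1)/0.6281 + (2.541 − 1)/0.4345 + (4.710 − 1)/53.46 = 5.917
NF = 10 log₁₀(5.917) = 7.72 dB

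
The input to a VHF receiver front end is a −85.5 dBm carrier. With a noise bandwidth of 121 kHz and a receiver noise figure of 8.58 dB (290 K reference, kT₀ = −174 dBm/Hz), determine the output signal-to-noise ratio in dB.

29.1 dB

Noise floor: N = −174 + 10 log₁₀(B) + NF
10 log₁₀(1.21×10⁵) = 50.83 dB
N = −174 + 50.83 + 8.58 = −114.59 dBm
SNR = P_sig − N = −85.5 − (−114.59) = 29.09 dB → 29.1 dB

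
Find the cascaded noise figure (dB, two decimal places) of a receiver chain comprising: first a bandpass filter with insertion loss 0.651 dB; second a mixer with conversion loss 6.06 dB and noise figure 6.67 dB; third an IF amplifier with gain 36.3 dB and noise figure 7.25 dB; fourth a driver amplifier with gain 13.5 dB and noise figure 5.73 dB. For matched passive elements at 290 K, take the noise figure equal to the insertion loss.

Convert to linear (a loss of L dB is a gain of −L dB): F_i = 10^(NF_i/10), G_i = 10^(G_i,dB/10)
  Stage 1: F_1 = 10^(0.651/10) = 1.162, G_1 = 10^(−0.651/10) = 0.8608
  Stage 2: F_2 = 10^(6.67/10) = 4.645, G_2 = 10^(−6.06/10) = 0.2477
  Stage 3: F_3 = 10^(7.25/10) = 5.309, G_3 = 10^(36.3/10) = 4266
  Stage 4: F_4 = 10^(5.73/10) = 3.741, G_4 = 10^(13.5/10) = 22.39
Friis cascade:
  F = 1.162 + (4.645 − 1)/0.8608 + (5.309 − 1)/0.2133 + (3.741 − 1)/909.7 = 25.60
NF = 10 log₁₀(25.60) = 14.08 dB

14.08 dB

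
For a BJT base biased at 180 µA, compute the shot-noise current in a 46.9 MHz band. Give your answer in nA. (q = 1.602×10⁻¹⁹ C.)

52.0 nA

I_n = √(2qI·B)
2qI·B = 2 × 1.602×10⁻¹⁹ × 1.80×10⁻⁴ × 4.69×10⁷ = 2.70×10⁻¹⁵ A²
I_n = √(2.70×10⁻¹⁵) = 5.20×10⁻⁸ A = 52.0 nA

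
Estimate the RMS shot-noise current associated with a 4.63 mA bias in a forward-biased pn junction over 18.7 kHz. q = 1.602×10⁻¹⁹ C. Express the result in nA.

I_n = √(2qI·B)
2qI·B = 2 × 1.602×10⁻¹⁹ × 4.63×10⁻³ × 1.87×10⁴ = 2.77×10⁻¹⁷ A²
I_n = √(2.77×10⁻¹⁷) = 5.27×10⁻⁹ A = 5.27 nA

5.27 nA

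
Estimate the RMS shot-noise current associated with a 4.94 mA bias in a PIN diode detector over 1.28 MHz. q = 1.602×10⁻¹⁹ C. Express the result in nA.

45.0 nA

I_n = √(2qI·B)
2qI·B = 2 × 1.602×10⁻¹⁹ × 4.94×10⁻³ × 1.28×10⁶ = 2.03×10⁻¹⁵ A²
I_n = √(2.03×10⁻¹⁵) = 4.50×10⁻⁸ A = 45.0 nA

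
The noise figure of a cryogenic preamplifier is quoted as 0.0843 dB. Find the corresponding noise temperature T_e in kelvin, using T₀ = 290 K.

F = 10^(0.0843/10) = 1.0196
T_e = (F − 1)·T₀ = (1.0196 − 1) × 290 = 5.68 K

5.68 K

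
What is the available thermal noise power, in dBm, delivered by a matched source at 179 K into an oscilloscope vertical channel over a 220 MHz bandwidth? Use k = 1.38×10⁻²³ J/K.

P_n = kTB = 1.38×10⁻²³ × 179 × 2.20×10⁸ = 5.43×10⁻¹³ W
In dBm: 10 log₁₀(5.43×10⁻¹³ / 10⁻³) = −92.6 dBm

−92.6 dBm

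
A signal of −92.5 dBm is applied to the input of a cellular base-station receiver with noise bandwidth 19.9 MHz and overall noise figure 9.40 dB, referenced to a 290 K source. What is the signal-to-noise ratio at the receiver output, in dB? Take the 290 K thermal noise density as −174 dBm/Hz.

Noise floor: N = −174 + 10 log₁₀(B) + NF
10 log₁₀(1.99×10⁷) = 72.99 dB
N = −174 + 72.99 + 9.40 = −91.61 dBm
SNR = P_sig − N = −92.5 − (−91.61) = −0.89 dB → −0.9 dB

−0.9 dB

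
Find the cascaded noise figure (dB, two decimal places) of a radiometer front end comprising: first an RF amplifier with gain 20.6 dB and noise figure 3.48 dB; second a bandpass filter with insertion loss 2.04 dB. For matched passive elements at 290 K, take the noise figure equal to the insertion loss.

Convert to linear (a loss of L dB is a gain of −L dB): F_i = 10^(NF_i/10), G_i = 10^(G_i,dB/10)
  Stage 1: F_1 = 10^(3.48/10) = 2.228, G_1 = 10^(20.6/10) = 114.8
  Stage 2: F_2 = 10^(2.04/10) = 1.600, G_2 = 10^(−2.04/10) = 0.6252
Friis cascade:
  F = 2.228 + (1.600 − 1)/114.8 = 2.234
NF = 10 log₁₀(2.234) = 3.49 dB

3.49 dB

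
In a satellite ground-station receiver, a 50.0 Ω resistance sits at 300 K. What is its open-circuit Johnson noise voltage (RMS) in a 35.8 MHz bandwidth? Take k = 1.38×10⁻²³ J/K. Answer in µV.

5.44 µV

V_n = √(4kTRB)
4kTRB = 4 × 1.38×10⁻²³ × 300 × 5.00×10¹ × 3.58×10⁷ = 2.96×10⁻¹¹ V²
V_n = √(2.96×10⁻¹¹) = 5.44×10⁻⁶ V = 5.44 µV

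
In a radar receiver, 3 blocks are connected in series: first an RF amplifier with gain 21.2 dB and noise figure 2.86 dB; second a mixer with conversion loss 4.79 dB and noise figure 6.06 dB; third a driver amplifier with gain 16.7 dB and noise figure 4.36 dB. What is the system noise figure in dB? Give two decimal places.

3.00 dB

Convert to linear (a loss of L dB is a gain of −L dB): F_i = 10^(NF_i/10), G_i = 10^(G_i,dB/10)
  Stage 1: F_1 = 10^(2.86/10) = 1.932, G_1 = 10^(21.2/10) = 131.8
  Stage 2: F_2 = 10^(6.06/10) = 4.036, G_2 = 10^(−4.79/10) = 0.3319
  Stage 3: F_3 = 10^(4.36/10) = 2.729, G_3 = 10^(16.7/10) = 46.77
Friis cascade:
  F = 1.932 + (4.036 − 1)/131.8 + (2.729 − 1)/43.75 = 1.995
NF = 10 log₁₀(1.995) = 3.00 dB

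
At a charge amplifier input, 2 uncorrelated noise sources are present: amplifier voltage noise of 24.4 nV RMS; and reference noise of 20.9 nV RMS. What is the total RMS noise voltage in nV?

Uncorrelated sources add in power (mean-square): V_tot = √(ΣV_i²)
V_tot = √[(2.44×10⁻⁸)² + (2.09×10⁻⁸)²] = 3.21×10⁻⁸ V = 32.1 nV

32.1 nV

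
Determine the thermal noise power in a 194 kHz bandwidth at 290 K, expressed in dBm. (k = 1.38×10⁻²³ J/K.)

P_n = kTB = 1.38×10⁻²³ × 290 × 1.94×10⁵ = 7.76×10⁻¹⁶ W
In dBm: 10 log₁₀(7.76×10⁻¹⁶ / 10⁻³) = −121.1 dBm

−121.1 dBm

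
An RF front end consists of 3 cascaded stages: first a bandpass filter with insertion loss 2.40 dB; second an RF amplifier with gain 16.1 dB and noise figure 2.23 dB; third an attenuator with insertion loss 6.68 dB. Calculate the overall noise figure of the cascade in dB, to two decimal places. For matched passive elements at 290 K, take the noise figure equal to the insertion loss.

Convert to linear (a loss of L dB is a gain of −L dB): F_i = 10^(NF_i/10), G_i = 10^(G_i,dB/10)
  Stage 1: F_1 = 10^(2.40/10) = 1.738, G_1 = 10^(−2.40/10) = 0.5754
  Stage 2: F_2 = 10^(2.23/10) = 1.671, G_2 = 10^(16.1/10) = 40.74
  Stage 3: F_3 = 10^(6.68/10) = 4.656, G_3 = 10^(−6.68/10) = 0.2148
Friis cascade:
  F = 1.738 + (1.671 − 1)/0.5754 + (4.656 − 1)/23.44 = 3.060
NF = 10 log₁₀(3.060) = 4.86 dB

4.86 dB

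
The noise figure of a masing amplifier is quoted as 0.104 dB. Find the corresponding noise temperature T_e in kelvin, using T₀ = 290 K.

7.03 K

F = 10^(0.104/10) = 1.02424
T_e = (F − 1)·T₀ = (1.02424 − 1) × 290 = 7.03 K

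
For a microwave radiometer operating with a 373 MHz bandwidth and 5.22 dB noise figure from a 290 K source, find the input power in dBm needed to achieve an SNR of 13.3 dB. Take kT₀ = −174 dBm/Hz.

−69.8 dBm

Sensitivity = −174 + 10 log₁₀(B) + NF + SNR_min
= −174 + 85.72 + 5.22 + 13.3
= −69.76 dBm → −69.8 dBm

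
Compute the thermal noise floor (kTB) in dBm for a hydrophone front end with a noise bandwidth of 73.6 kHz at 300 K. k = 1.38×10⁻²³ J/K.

P_n = kTB = 1.38×10⁻²³ × 300 × 7.36×10⁴ = 3.05×10⁻¹⁶ W
In dBm: 10 log₁₀(3.05×10⁻¹⁶ / 10⁻³) = −125.2 dBm

−125.2 dBm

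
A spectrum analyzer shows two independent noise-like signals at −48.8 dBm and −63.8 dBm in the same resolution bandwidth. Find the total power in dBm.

Convert to linear, add, convert back:
P₁ = 1.32×10⁻⁸ W, P₂ = 4.17×10⁻¹⁰ W
P_tot = 1.36×10⁻⁸ W → 10 log₁₀(P_tot / 10⁻³) = −48.7 dBm

−48.7 dBm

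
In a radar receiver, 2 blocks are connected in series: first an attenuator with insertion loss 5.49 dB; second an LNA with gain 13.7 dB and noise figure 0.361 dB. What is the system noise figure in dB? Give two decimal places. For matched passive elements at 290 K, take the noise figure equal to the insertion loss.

5.85 dB

Convert to linear (a loss of L dB is a gain of −L dB): F_i = 10^(NF_i/10), G_i = 10^(G_i,dB/10)
  Stage 1: F_1 = 10^(5.49/10) = 3.540, G_1 = 10^(−5.49/10) = 0.2825
  Stage 2: F_2 = 10^(0.361/10) = 1.087, G_2 = 10^(13.7/10) = 23.44
Friis cascade:
  F = 3.540 + (1.087 − 1)/0.2825 = 3.847
NF = 10 log₁₀(3.847) = 5.85 dB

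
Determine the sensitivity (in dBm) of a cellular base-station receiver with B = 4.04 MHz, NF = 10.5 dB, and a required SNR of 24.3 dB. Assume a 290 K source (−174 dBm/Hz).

Sensitivity = −174 + 10 log₁₀(B) + NF + SNR_min
= −174 + 66.06 + 10.5 + 24.3
= −73.14 dBm → −73.1 dBm

−73.1 dBm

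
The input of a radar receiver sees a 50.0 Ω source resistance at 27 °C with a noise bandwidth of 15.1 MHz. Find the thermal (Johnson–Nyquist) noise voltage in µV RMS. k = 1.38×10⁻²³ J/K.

T = 27 °C + 273.15 = 300.15 K
V_n = √(4kTRB)
4kTRB = 4 × 1.38×10⁻²³ × 300.15 × 5.00×10¹ × 1.51×10⁷ = 1.25×10⁻¹¹ V²
V_n = √(1.25×10⁻¹¹) = 3.54×10⁻⁶ V = 3.54 µV

3.54 µV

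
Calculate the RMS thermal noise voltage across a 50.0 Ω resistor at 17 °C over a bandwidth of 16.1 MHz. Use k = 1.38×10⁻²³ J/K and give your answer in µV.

3.59 µV

T = 17 °C + 273.15 = 290.15 K
V_n = √(4kTRB)
4kTRB = 4 × 1.38×10⁻²³ × 290.15 × 5.00×10¹ × 1.61×10⁷ = 1.29×10⁻¹¹ V²
V_n = √(1.29×10⁻¹¹) = 3.59×10⁻⁶ V = 3.59 µV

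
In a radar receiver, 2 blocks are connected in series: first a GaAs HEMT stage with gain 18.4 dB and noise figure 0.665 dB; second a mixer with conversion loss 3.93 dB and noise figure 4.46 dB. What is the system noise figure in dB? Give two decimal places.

0.76 dB

Convert to linear (a loss of L dB is a gain of −L dB): F_i = 10^(NF_i/10), G_i = 10^(G_i,dB/10)
  Stage 1: F_1 = 10^(0.665/10) = 1.165, G_1 = 10^(18.4/10) = 69.18
  Stage 2: F_2 = 10^(4.46/10) = 2.793, G_2 = 10^(−3.93/10) = 0.4046
Friis cascade:
  F = 1.165 + (2.793 − 1)/69.18 = 1.191
NF = 10 log₁₀(1.191) = 0.76 dB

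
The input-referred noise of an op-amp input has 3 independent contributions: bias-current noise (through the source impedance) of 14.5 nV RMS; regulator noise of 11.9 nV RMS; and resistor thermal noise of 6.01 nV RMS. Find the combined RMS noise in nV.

19.7 nV

Uncorrelated sources add in power (mean-square): V_tot = √(ΣV_i²)
V_tot = √[(1.45×10⁻⁸)² + (1.19×10⁻⁸)² + (6.01×10⁻⁹)²] = 1.97×10⁻⁸ V = 19.7 nV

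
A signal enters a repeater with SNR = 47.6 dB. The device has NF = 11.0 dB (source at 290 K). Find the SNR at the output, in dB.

By definition F = SNR_in/SNR_out, so in dB: SNR_out = SNR_in − NF
SNR_out = 47.6 − 11.0 = 36.6 dB

36.6 dB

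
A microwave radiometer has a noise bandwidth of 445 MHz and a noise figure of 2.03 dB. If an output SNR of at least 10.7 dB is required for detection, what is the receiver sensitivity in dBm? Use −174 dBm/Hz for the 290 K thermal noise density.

−74.8 dBm

Sensitivity = −174 + 10 log₁₀(B) + NF + SNR_min
= −174 + 86.48 + 2.03 + 10.7
= −74.79 dBm → −74.8 dBm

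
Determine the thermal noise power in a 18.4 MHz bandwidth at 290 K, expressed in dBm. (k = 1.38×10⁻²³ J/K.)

P_n = kTB = 1.38×10⁻²³ × 290 × 1.84×10⁷ = 7.36×10⁻¹⁴ W
In dBm: 10 log₁₀(7.36×10⁻¹⁴ / 10⁻³) = −101.3 dBm

−101.3 dBm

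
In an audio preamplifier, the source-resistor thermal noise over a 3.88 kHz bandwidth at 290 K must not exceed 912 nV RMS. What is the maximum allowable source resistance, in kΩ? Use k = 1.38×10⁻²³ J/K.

Johnson–Nyquist: V_n = √(4kTRB) ⇒ R = V_n² / (4kTB)
4kTB = 4 × 1.38×10⁻²³ × 290 × 3.88×10³ = 6.21×10⁻¹⁷
R = (9.12×10⁻⁷)² / 6.21×10⁻¹⁷ = 1.34×10⁴ Ω = 13.4 kΩ

13.4 kΩ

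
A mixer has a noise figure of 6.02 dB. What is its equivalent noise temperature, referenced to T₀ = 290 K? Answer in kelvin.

F = 10^(6.02/10) = 3.99945
T_e = (F − 1)·T₀ = (3.99945 − 1) × 290 = 870 K

870 K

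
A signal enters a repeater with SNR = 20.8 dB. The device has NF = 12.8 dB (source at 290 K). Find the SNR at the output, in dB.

By definition F = SNR_in/SNR_out, so in dB: SNR_out = SNR_in − NF
SNR_out = 20.8 − 12.8 = 8.0 dB

8.0 dB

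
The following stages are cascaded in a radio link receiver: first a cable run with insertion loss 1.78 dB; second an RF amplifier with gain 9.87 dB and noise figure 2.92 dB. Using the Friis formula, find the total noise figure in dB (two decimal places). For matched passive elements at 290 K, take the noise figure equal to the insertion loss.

Convert to linear (a loss of L dB is a gain of −L dB): F_i = 10^(NF_i/10), G_i = 10^(G_i,dB/10)
  Stage 1: F_1 = 10^(1.78/10) = 1.507, G_1 = 10^(−1.78/10) = 0.6637
  Stage 2: F_2 = 10^(2.92/10) = 1.959, G_2 = 10^(9.87/10) = 9.705
Friis cascade:
  F = 1.507 + (1.959 − 1)/0.6637 = 2.951
NF = 10 log₁₀(2.951) = 4.70 dB

4.70 dB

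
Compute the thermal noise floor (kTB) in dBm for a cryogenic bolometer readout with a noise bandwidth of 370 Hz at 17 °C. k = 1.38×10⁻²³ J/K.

−148.3 dBm

T = 17 °C + 273.15 = 290.15 K
P_n = kTB = 1.38×10⁻²³ × 290.15 × 3.70×10² = 1.48×10⁻¹⁸ W
In dBm: 10 log₁₀(1.48×10⁻¹⁸ / 10⁻³) = −148.3 dBm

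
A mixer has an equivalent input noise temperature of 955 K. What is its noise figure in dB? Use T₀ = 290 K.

F = 1 + T_e/T₀ = 1 + 955/290 = 4.2931
NF = 10 log₁₀(4.2931) = 6.33 dB

6.33 dB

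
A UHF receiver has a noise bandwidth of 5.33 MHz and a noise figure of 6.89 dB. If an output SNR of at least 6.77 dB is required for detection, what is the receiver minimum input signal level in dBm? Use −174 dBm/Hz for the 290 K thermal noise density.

−93.1 dBm

Sensitivity = −174 + 10 log₁₀(B) + NF + SNR_min
= −174 + 67.27 + 6.89 + 6.77
= −93.07 dBm → −93.1 dBm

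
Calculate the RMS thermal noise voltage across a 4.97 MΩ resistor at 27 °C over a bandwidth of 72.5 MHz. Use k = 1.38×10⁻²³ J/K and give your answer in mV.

2.44 mV

T = 27 °C + 273.15 = 300.15 K
V_n = √(4kTRB)
4kTRB = 4 × 1.38×10⁻²³ × 300.15 × 4.97×10⁶ × 7.25×10⁷ = 5.97×10⁻⁶ V²
V_n = √(5.97×10⁻⁶) = 2.44×10⁻³ V = 2.44 mV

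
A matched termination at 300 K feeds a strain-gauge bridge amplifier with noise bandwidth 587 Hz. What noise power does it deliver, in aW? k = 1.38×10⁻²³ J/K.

P_n = kTB = 1.38×10⁻²³ × 300 × 5.87×10² = 2.43×10⁻¹⁸ W = 2.43 aW

2.43 aW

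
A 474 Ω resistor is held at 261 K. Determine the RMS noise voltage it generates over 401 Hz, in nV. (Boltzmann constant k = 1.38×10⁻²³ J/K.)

V_n = √(4kTRB)
4kTRB = 4 × 1.38×10⁻²³ × 261 × 4.74×10² × 4.01×10² = 2.74×10⁻¹⁵ V²
V_n = √(2.74×10⁻¹⁵) = 5.23×10⁻⁸ V = 52.3 nV

52.3 nV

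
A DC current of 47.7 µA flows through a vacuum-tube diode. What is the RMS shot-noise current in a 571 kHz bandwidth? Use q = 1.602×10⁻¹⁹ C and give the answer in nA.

I_n = √(2qI·B)
2qI·B = 2 × 1.602×10⁻¹⁹ × 4.77×10⁻⁵ × 5.71×10⁵ = 8.73×10⁻¹⁸ A²
I_n = √(8.73×10⁻¹⁸) = 2.95×10⁻⁹ A = 2.95 nA

2.95 nA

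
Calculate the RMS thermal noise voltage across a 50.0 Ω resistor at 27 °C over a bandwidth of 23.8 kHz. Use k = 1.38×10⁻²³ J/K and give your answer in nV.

T = 27 °C + 273.15 = 300.15 K
V_n = √(4kTRB)
4kTRB = 4 × 1.38×10⁻²³ × 300.15 × 5.00×10¹ × 2.38×10⁴ = 1.97×10⁻¹⁴ V²
V_n = √(1.97×10⁻¹⁴) = 1.40×10⁻⁷ V = 140 nV

140 nV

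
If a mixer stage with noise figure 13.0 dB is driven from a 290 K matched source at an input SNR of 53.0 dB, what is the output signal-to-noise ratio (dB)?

40.0 dB

By definition F = SNR_in/SNR_out, so in dB: SNR_out = SNR_in − NF
SNR_out = 53.0 − 13.0 = 40.0 dB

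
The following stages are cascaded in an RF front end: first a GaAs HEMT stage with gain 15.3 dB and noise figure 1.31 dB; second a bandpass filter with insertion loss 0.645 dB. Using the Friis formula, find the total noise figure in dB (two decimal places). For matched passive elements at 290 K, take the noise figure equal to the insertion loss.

1.33 dB

Convert to linear (a loss of L dB is a gain of −L dB): F_i = 10^(NF_i/10), G_i = 10^(G_i,dB/10)
  Stage 1: F_1 = 10^(1.31/10) = 1.352, G_1 = 10^(15.3/10) = 33.88
  Stage 2: F_2 = 10^(0.645/10) = 1.160, G_2 = 10^(−0.645/10) = 0.8620
Friis cascade:
  F = 1.352 + (1.160 − 1)/33.88 = 1.357
NF = 10 log₁₀(1.357) = 1.33 dB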